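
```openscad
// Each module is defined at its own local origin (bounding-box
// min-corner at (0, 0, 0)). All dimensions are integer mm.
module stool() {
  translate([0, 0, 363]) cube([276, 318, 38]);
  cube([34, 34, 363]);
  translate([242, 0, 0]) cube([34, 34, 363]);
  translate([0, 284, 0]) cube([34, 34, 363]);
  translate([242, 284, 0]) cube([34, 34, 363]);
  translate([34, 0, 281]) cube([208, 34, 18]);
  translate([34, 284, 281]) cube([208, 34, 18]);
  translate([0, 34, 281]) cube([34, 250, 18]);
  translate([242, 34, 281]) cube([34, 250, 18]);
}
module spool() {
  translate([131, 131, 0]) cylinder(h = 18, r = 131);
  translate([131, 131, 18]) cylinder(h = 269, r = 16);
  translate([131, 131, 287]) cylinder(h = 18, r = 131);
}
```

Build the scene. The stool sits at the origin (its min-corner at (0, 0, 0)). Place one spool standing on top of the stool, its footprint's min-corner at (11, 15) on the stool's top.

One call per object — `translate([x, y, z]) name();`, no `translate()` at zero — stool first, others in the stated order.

stool();
translate([11, 15, 401]) spool();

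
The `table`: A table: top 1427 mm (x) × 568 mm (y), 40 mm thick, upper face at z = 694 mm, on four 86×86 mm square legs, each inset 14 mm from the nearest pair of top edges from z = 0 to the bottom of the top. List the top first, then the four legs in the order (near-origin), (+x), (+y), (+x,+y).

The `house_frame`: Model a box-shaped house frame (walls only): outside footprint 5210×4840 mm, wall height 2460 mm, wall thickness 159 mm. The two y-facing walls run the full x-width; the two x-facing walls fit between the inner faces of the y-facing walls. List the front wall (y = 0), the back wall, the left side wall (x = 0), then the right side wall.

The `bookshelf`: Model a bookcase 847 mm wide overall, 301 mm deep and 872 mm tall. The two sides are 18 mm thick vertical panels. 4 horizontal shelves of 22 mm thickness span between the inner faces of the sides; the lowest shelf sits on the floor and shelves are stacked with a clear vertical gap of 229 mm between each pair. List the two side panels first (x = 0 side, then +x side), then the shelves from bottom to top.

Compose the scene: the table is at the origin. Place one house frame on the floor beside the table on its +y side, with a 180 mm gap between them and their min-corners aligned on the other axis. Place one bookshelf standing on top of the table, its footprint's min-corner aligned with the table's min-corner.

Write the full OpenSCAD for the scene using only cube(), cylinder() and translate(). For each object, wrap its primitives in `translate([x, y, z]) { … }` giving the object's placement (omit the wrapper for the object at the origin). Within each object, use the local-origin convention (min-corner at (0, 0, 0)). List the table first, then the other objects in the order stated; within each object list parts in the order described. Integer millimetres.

translate([0, 0, 654]) cube([1427, 568, 40]);
translate([14, 14, 0]) cube([86, 86, 654]);
translate([1327, 14, 0]) cube([86, 86, 654]);
translate([14, 468, 0]) cube([86, 86, 654]);
translate([1327, 468, 0]) cube([86, 86, 654]);
translate([0, 748, 0]) {
  cube([5210, 159, 2460]);
  translate([0, 4681, 0]) cube([5210, 159, 2460]);
  translate([0, 159, 0]) cube([159, 4522, 2460]);
  translate([5051, 159, 0]) cube([159, 4522, 2460]);
}
translate([0, 0, 694]) {
  cube([18, 301, 872]);
  translate([829, 0, 0]) cube([18, 301, 872]);
  translate([18, 0, 0]) cube([811, 301, 22]);
  translate([18, 0, 251]) cube([811, 301, 22]);
  translate([18, 0, 502]) cube([811, 301, 22]);
  translate([18, 0, 753]) cube([811, 301, 22]);
}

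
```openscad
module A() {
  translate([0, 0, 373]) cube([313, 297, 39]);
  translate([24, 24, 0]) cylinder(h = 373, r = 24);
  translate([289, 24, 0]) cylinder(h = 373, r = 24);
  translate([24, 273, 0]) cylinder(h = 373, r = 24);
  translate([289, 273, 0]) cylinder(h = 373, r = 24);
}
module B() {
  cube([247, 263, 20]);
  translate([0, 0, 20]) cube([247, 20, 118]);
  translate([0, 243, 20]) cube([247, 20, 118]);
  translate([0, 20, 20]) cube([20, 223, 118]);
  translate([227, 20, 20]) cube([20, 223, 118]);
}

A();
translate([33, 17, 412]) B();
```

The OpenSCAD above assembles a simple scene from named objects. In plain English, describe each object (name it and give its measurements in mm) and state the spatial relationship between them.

A is a four-legged stool. The seat is a 313×297×39 mm slab whose top surface is at z = 412 mm; four round legs, each 48 mm in diameter, run from the floor (z = 0) to the underside of the seat, each leg's axis is inset half a diameter from the nearest pair of seat edges (so the leg's bounding box is flush with the corner).

B is an open-topped rectangular box: outside dimensions 247×263×138 mm, with a uniform wall and base thickness of 20 mm. The base is a full 247×263 slab on the floor; four walls sit on top of the base. The front and back walls (the −y and +y sides) span the full width; the two side walls fit between them.

The open box is on top of the stool, centred.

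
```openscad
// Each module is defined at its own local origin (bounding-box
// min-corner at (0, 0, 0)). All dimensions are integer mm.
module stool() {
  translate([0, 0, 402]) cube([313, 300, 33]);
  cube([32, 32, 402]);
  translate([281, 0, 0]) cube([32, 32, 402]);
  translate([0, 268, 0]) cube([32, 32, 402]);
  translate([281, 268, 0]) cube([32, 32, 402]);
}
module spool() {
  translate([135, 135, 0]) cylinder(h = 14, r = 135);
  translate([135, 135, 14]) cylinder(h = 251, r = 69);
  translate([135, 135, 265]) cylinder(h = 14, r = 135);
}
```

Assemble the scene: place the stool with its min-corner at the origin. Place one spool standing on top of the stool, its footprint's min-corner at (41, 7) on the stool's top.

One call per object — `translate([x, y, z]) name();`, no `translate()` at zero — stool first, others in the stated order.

stool();
translate([41, 7, 435]) spool();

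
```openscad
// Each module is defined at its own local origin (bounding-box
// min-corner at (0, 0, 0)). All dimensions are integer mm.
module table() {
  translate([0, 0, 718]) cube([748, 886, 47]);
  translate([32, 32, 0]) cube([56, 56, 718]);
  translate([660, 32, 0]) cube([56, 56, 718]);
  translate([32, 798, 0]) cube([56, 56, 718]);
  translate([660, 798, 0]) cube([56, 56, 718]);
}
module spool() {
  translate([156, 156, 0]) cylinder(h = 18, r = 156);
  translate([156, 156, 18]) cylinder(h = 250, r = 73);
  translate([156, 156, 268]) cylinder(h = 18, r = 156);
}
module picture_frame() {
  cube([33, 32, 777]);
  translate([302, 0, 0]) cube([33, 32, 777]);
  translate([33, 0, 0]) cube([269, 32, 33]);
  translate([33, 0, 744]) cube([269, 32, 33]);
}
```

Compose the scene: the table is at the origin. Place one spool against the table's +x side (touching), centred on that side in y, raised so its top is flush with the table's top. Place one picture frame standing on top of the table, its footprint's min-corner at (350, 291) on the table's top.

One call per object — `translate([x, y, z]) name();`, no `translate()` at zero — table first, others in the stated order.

table();
translate([748, 287, 479]) spool();
translate([350, 291, 765]) picture_frame();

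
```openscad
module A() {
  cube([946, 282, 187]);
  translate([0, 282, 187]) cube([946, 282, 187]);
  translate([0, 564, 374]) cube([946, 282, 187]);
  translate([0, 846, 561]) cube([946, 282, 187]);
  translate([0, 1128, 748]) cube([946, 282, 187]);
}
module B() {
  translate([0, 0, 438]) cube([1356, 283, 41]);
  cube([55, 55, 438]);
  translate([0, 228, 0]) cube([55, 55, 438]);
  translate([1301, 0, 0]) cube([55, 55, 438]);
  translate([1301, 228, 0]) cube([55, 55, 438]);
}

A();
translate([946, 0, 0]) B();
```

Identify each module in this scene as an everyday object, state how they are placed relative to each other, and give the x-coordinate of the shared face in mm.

The staircase's +x face and the bench's −x face are both at x = 946 mm.

A is a staircase. B is a bench. The bench is against the staircase's +x side, with their −y faces flush. The x-coordinate of the shared face is 946 mm.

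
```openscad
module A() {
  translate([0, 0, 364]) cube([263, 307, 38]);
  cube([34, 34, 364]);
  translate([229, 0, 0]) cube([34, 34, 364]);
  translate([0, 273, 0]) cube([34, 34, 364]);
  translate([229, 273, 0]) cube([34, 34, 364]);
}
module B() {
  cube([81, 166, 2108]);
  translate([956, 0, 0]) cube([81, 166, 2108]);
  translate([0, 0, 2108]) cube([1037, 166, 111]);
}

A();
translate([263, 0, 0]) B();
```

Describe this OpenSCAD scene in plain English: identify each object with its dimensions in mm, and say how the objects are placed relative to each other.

A is a simple wooden stool: a rectangular seat 263 mm (x) by 307 mm (y), 38 mm thick, top face at z = 402 mm, on four square legs, each 34×34 mm in cross-section. The legs rest on z = 0, each flush with a corner of the seat.

B is a rectangular door frame: two vertical jambs of 81×166 mm section, 2108 mm tall, with a clear opening 875 mm wide between their inner faces. A header 111 mm tall and 166 mm deep lies on top of the jambs and spans the full outside width.

The door frame is against the stool's +x side, with their −y faces flush.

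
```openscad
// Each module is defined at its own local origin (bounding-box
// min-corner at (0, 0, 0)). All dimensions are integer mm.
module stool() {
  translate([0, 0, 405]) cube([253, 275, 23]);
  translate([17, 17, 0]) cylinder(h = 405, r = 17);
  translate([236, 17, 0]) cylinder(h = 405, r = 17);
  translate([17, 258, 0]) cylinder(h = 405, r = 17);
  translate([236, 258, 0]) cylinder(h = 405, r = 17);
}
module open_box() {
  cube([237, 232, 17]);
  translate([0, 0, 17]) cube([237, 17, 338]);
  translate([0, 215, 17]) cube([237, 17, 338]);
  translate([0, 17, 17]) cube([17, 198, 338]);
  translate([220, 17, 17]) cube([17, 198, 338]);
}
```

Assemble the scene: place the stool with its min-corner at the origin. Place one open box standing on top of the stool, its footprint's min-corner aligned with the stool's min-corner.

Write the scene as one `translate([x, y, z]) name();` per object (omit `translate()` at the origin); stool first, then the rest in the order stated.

stool();
translate([0, 0, 428]) open_box();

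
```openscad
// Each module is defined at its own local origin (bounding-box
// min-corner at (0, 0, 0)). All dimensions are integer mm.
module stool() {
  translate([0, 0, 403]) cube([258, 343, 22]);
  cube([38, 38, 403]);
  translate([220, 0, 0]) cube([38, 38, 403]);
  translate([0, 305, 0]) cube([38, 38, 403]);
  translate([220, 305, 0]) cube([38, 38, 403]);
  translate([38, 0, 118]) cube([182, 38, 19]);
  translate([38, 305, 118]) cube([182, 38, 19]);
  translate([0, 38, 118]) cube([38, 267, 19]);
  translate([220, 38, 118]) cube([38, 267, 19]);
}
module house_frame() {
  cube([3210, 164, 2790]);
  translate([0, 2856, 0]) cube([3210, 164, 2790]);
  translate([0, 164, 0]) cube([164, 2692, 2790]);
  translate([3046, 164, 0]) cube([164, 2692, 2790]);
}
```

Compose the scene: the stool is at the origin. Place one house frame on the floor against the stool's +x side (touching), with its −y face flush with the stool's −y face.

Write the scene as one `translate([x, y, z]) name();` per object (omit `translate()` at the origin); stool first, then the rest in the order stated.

stool();
translate([258, 0, 0]) house_frame();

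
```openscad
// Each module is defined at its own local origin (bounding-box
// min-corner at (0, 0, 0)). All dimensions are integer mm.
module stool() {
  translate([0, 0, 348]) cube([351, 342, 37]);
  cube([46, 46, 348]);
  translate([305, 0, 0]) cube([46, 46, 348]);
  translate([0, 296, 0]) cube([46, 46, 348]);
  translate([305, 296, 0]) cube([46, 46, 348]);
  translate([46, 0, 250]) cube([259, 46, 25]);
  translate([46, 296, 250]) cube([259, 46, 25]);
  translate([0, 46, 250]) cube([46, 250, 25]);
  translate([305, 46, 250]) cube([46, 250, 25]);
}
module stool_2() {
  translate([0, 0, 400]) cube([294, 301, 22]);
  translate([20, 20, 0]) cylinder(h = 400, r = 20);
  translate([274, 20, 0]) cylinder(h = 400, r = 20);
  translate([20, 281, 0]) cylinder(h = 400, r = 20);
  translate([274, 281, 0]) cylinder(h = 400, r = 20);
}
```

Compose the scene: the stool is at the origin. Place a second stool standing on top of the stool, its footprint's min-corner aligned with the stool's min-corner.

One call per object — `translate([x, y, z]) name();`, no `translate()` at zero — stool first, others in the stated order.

stool();
translate([0, 0, 385]) stool_2();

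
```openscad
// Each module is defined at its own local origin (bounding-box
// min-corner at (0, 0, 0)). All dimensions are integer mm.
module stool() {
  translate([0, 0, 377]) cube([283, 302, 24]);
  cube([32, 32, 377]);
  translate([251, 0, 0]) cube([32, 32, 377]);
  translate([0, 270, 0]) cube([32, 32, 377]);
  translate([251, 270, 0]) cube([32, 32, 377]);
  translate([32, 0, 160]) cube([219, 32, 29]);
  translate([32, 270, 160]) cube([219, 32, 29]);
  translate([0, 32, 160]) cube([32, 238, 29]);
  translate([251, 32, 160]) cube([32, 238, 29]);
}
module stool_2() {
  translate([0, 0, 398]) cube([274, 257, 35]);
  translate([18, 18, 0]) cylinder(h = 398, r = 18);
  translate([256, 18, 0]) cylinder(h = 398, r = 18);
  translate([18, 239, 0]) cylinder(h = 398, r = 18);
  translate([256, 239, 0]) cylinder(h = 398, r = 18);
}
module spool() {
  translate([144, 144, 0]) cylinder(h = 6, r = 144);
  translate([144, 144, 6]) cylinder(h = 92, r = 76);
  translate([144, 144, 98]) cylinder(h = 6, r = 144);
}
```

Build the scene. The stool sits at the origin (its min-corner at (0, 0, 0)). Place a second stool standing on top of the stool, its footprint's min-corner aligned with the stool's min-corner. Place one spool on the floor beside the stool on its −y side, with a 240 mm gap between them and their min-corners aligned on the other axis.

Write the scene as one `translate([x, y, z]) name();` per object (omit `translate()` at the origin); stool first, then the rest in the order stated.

stool();
translate([0, 0, 401]) stool_2();
translate([0, -528, 0]) spool();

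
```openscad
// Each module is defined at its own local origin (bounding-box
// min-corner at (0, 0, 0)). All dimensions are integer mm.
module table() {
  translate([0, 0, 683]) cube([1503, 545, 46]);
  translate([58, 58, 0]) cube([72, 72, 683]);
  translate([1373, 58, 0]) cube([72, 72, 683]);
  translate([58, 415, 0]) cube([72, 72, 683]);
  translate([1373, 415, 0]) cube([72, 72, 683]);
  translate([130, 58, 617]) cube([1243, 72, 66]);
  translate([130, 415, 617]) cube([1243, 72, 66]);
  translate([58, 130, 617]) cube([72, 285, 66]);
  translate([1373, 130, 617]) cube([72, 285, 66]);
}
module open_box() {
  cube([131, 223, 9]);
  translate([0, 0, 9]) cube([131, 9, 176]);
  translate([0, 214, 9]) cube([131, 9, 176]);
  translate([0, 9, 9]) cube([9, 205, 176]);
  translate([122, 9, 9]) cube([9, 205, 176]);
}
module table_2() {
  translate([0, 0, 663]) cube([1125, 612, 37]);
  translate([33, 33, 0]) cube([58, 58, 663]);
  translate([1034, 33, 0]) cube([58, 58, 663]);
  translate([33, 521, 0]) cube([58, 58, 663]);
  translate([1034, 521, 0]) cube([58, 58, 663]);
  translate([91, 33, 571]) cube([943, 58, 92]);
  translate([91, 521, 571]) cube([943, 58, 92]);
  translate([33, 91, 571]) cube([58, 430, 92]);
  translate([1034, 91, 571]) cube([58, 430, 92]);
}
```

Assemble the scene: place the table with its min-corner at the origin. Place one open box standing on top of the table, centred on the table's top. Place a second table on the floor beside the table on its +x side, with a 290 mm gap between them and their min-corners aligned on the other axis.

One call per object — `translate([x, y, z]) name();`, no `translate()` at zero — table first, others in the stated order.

table();
translate([686, 161, 729]) open_box();
translate([1793, 0, 0]) table_2();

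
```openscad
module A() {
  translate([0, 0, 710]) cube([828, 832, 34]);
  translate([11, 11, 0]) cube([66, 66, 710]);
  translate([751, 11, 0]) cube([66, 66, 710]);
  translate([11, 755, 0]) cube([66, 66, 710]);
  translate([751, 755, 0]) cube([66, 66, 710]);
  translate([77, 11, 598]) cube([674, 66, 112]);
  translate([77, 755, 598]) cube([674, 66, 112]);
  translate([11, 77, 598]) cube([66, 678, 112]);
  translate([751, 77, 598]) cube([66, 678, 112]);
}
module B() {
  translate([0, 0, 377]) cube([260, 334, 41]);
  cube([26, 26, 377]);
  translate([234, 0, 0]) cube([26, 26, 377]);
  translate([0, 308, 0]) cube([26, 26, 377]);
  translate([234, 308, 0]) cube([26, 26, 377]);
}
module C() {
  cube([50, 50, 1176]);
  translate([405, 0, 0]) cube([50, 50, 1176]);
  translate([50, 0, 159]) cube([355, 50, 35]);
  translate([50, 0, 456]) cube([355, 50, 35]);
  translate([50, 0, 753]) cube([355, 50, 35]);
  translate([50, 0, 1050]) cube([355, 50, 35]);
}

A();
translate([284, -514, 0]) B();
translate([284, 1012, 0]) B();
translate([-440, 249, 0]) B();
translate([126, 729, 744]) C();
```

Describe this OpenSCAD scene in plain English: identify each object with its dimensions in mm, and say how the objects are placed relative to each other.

A is a table with a 828×832 mm rectangular top, 34 mm thick, top surface at z = 744 mm, supported by four 66×66 mm square legs, each inset 11 mm from the nearest pair of top edges, running from the floor. Four apron rails, 66 mm thick and 112 mm tall, run between adjacent legs with their top edges flush with the underside of the top and their outer faces flush with the legs' outer faces.

B is a four-legged stool. The seat is a 260×334×41 mm slab whose top surface is at z = 418 mm; four square legs, each 26×26 mm in cross-section, run from the floor (z = 0) to the underside of the seat, each flush with a corner of the seat.

C is a straight ladder. Two 50×50 mm vertical rails, 1176 mm tall, stand 455 mm apart (outside-to-outside) with their front faces coplanar on the −y side. 4 rungs, each 50 mm deep and 35 mm tall, span between the inner faces of the rails, front faces flush with the rails. The lowest rung's underside is at z = 159 mm and rungs are spaced 297 mm apart (underside to underside).

Three stools sit around the table at the −y, +y, −x sides. The ladder is on top of the table.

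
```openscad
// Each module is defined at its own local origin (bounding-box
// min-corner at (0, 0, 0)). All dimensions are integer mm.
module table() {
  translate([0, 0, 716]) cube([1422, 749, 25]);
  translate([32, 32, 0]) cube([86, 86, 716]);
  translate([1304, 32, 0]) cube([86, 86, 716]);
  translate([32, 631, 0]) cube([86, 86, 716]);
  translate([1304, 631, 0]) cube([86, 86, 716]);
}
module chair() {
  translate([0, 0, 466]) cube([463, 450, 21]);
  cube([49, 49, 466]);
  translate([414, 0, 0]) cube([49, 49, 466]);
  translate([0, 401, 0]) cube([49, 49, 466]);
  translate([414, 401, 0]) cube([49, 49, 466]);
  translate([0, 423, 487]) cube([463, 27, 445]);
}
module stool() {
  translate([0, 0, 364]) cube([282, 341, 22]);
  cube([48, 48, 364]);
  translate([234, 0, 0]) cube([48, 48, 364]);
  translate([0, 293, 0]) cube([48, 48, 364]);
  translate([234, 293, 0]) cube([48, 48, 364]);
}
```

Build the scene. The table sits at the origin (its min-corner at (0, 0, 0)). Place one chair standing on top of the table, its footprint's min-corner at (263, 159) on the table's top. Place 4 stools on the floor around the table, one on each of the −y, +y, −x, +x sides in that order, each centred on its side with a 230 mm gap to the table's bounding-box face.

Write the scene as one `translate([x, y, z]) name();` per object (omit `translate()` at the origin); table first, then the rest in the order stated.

table();
translate([263, 159, 741]) chair();
translate([570, -571, 0]) stool();
translate([570, 979, 0]) stool();
translate([-512, 204, 0]) stool();
translate([1652, 204, 0]) stool();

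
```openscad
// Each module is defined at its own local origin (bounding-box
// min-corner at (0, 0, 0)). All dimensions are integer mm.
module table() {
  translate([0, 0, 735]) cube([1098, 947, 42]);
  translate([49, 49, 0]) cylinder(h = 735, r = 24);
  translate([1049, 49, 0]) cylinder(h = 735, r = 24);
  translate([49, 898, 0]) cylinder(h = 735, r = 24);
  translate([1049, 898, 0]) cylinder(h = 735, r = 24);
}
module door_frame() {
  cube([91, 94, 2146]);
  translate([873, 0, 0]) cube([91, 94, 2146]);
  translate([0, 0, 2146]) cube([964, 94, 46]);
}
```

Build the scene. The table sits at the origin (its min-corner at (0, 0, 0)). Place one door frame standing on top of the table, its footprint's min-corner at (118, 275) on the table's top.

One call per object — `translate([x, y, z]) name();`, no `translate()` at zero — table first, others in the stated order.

table();
translate([118, 275, 777]) door_frame();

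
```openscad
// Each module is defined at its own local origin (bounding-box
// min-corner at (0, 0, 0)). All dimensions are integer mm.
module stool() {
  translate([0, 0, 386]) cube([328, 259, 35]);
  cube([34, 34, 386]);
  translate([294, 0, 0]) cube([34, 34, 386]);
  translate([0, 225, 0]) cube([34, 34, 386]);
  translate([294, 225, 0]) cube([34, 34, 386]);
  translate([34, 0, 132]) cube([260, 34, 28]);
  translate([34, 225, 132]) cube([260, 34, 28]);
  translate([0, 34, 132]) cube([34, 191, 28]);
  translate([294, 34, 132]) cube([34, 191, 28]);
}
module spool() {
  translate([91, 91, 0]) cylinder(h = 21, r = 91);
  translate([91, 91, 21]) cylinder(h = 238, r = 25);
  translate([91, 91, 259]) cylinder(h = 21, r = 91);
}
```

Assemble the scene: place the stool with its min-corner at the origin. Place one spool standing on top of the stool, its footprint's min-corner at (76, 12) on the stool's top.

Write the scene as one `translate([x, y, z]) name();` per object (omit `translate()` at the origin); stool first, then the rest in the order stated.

stool();
translate([76, 12, 421]) spool();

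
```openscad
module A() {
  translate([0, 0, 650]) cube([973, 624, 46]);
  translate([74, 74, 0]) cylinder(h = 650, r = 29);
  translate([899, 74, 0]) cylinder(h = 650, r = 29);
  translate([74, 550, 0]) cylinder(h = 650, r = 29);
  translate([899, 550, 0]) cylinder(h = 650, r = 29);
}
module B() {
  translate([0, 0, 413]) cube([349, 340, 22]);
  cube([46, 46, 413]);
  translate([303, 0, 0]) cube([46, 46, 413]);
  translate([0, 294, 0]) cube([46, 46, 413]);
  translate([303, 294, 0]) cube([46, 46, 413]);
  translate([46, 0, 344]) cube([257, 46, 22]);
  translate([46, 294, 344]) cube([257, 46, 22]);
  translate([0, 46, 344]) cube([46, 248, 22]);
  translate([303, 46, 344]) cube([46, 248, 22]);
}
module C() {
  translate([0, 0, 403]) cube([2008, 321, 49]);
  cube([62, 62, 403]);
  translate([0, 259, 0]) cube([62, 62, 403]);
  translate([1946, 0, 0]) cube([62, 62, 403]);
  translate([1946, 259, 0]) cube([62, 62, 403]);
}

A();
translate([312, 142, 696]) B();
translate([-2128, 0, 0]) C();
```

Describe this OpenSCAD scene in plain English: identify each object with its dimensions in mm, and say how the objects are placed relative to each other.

A is a table with a 973×624 mm rectangular top, 46 mm thick, top surface at z = 696 mm, supported by four round legs of 58 mm diameter, each leg's bounding box inset 45 mm from the nearest pair of top edges, running from the floor.

B is a simple wooden stool: a rectangular seat 349 mm (x) by 340 mm (y), 22 mm thick, top face at z = 435 mm, on four square legs, each 46×46 mm in cross-section. The legs rest on z = 0, each flush with a corner of the seat. Four stretchers, 46 mm wide and 22 mm tall, connect adjacent legs with their undersides at z = 344 mm, each running between the inner faces of the legs it joins and aligned with the legs' outer faces on the other axis.

C is a bench: a 2008×321 mm seat slab, 49 mm thick, top at z = 452 mm, on four 62×62 mm square legs flush with the seat corners and standing on z = 0.

The stool is on top of the table, centred. The bench is on the floor beside the table on its −x side.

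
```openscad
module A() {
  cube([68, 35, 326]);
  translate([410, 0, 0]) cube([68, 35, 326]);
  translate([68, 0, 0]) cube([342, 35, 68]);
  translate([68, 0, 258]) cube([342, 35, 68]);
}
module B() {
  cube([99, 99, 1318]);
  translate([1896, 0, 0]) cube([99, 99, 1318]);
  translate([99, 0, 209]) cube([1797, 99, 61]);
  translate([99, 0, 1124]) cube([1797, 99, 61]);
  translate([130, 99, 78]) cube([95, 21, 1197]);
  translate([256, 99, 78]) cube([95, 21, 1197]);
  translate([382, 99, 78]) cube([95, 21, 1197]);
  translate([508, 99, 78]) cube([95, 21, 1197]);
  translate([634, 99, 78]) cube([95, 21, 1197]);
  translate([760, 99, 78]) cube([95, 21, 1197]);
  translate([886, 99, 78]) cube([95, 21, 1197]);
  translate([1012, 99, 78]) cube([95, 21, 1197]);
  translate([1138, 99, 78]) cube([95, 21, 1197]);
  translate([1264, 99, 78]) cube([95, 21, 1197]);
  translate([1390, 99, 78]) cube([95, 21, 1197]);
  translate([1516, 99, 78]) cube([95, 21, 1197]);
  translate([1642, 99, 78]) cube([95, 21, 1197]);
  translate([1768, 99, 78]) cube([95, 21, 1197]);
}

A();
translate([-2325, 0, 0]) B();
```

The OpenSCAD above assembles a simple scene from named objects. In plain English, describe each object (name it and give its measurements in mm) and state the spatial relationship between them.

A is a picture frame with a 342×190 mm rectangular opening (x by z) and a uniform 68 mm border on every side. Frame depth is 35 mm along y. It is built from two vertical stiles running the full outside height and two horizontal rails spanning the gap between the stiles.

B is a fence section. Two 99×99 mm posts, 1318 mm tall, stand on the floor with a clear span of 1797 mm between their inner faces. Two horizontal rails of 99×61 mm section span the gap between the posts with their undersides at z = 209 mm and z = 1124 mm, flush with the posts' −y face. 14 pickets, each 95 mm wide, 21 mm thick and 1197 mm tall, are fixed to the +y face of the rails with their bottoms at z = 78 mm, evenly spaced across the span with equal gaps (rounded down to the nearest mm) at the −x end and between each pair — any rounding remainder accumulates at the +x end.

The fence section is on the floor beside the picture frame on its −x side.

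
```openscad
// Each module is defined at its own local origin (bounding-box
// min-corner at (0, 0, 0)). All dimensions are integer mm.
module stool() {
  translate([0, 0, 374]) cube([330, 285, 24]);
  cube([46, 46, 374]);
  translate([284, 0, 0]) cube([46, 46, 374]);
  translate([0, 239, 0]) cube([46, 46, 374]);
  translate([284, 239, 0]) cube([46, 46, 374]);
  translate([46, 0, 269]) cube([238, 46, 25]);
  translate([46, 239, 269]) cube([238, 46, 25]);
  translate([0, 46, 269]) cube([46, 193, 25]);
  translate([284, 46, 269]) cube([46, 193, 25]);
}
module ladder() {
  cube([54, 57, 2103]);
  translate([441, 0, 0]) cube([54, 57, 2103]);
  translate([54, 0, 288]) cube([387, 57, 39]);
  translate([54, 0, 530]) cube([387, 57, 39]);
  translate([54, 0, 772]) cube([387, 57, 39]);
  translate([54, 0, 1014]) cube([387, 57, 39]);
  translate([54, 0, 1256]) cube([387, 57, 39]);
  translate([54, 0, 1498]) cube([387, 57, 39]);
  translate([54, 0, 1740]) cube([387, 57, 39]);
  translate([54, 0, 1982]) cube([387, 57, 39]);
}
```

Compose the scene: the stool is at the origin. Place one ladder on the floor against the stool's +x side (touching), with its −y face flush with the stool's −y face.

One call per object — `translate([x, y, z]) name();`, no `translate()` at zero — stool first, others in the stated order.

stool();
translate([330, 0, 0]) ladder();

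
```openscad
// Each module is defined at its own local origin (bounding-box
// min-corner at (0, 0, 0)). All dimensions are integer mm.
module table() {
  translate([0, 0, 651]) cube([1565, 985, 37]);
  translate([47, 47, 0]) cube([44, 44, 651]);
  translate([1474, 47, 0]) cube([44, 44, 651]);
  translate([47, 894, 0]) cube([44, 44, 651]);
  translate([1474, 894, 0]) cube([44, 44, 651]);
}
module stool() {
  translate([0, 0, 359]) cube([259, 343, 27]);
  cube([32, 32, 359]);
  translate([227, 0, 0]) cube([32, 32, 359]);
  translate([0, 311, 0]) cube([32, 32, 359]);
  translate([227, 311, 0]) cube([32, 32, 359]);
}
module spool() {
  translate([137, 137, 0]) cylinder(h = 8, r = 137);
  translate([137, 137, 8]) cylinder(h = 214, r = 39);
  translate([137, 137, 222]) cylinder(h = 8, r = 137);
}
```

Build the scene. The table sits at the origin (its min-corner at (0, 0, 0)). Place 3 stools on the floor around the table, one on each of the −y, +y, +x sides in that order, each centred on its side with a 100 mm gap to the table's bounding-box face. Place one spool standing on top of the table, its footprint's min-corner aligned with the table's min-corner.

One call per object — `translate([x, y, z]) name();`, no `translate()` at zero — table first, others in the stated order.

table();
translate([653, -443, 0]) stool();
translate([653, 1085, 0]) stool();
translate([1665, 321, 0]) stool();
translate([0, 0, 688]) spool();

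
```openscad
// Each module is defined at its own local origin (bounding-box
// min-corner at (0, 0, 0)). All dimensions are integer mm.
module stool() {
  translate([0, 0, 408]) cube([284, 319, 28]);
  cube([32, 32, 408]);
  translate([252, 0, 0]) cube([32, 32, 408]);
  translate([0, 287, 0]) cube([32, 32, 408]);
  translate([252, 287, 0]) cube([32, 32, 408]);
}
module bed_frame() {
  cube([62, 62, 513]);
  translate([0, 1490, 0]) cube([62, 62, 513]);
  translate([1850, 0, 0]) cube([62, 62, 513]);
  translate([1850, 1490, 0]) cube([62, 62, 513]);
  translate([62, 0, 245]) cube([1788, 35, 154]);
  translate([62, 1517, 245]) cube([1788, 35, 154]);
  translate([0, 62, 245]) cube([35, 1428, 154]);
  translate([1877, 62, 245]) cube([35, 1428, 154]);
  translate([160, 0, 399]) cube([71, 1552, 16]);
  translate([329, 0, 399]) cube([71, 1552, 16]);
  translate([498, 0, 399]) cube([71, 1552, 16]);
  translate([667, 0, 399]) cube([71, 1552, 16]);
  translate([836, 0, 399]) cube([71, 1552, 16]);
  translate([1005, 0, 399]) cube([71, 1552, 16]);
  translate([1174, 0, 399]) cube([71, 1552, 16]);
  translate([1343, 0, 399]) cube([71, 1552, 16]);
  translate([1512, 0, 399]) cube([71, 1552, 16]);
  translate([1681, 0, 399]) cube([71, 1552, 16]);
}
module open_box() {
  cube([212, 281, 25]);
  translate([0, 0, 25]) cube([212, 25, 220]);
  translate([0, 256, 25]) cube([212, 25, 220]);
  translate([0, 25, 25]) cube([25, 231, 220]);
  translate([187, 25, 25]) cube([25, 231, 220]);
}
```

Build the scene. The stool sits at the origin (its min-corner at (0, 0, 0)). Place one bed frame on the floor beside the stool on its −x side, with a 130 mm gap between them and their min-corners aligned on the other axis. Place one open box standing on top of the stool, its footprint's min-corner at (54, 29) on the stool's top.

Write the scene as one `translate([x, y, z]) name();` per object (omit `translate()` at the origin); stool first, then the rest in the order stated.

stool();
translate([-2042, 0, 0]) bed_frame();
translate([54, 29, 436]) open_box();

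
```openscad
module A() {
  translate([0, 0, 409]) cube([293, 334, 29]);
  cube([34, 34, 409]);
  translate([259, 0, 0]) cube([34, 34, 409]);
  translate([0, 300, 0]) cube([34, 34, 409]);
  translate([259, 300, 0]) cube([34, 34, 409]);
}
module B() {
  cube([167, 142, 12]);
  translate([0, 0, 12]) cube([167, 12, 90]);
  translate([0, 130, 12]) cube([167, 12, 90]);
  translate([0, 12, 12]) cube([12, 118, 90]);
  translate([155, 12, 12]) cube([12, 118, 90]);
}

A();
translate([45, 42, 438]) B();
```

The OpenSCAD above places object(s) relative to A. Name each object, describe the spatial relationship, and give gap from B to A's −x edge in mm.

The open box's min-x is at 45; the stool's min-x is 0; gap = 45 mm.

A is a stool. B is an open box. The open box is on top of the stool. The gap from the open box to the stool's −x edge is 45 mm.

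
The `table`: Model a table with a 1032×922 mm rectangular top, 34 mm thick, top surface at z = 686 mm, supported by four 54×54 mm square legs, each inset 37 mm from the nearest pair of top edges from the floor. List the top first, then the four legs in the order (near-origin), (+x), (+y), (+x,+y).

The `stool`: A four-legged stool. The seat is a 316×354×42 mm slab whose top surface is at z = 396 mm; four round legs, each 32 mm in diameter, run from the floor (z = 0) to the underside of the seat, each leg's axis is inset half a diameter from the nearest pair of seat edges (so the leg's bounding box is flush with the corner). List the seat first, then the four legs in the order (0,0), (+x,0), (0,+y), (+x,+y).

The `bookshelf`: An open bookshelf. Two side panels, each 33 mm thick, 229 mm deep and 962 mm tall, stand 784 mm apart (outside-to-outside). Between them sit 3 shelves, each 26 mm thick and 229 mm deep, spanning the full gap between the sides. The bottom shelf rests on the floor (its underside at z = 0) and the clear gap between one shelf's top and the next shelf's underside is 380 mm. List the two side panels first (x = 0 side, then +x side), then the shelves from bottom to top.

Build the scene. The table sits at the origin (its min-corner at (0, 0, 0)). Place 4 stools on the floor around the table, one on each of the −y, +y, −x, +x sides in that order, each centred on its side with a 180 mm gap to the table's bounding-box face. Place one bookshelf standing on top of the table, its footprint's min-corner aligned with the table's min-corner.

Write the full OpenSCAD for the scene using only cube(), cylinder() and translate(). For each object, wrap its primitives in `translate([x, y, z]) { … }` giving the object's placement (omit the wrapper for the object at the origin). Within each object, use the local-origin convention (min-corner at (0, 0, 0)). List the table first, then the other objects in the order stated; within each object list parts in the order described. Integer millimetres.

translate([0, 0, 652]) cube([1032, 922, 34]);
translate([37, 37, 0]) cube([54, 54, 652]);
translate([941, 37, 0]) cube([54, 54, 652]);
translate([37, 831, 0]) cube([54, 54, 652]);
translate([941, 831, 0]) cube([54, 54, 652]);
translate([358, -534, 0]) {
  translate([0, 0, 354]) cube([316, 354, 42]);
  translate([16, 16, 0]) cylinder(h = 354, r = 16);
  translate([300, 16, 0]) cylinder(h = 354, r = 16);
  translate([16, 338, 0]) cylinder(h = 354, r = 16);
  translate([300, 338, 0]) cylinder(h = 354, r = 16);
}
translate([358, 1102, 0]) {
  translate([0, 0, 354]) cube([316, 354, 42]);
  translate([16, 16, 0]) cylinder(h = 354, r = 16);
  translate([300, 16, 0]) cylinder(h = 354, r = 16);
  translate([16, 338, 0]) cylinder(h = 354, r = 16);
  translate([300, 338, 0]) cylinder(h = 354, r = 16);
}
translate([-496, 284, 0]) {
  translate([0, 0, 354]) cube([316, 354, 42]);
  translate([16, 16, 0]) cylinder(h = 354, r = 16);
  translate([300, 16, 0]) cylinder(h = 354, r = 16);
  translate([16, 338, 0]) cylinder(h = 354, r = 16);
  translate([300, 338, 0]) cylinder(h = 354, r = 16);
}
translate([1212, 284, 0]) {
  translate([0, 0, 354]) cube([316, 354, 42]);
  translate([16, 16, 0]) cylinder(h = 354, r = 16);
  translate([300, 16, 0]) cylinder(h = 354, r = 16);
  translate([16, 338, 0]) cylinder(h = 354, r = 16);
  translate([300, 338, 0]) cylinder(h = 354, r = 16);
}
translate([0, 0, 686]) {
  cube([33, 229, 962]);
  translate([751, 0, 0]) cube([33, 229, 962]);
  translate([33, 0, 0]) cube([718, 229, 26]);
  translate([33, 0, 406]) cube([718, 229, 26]);
  translate([33, 0, 812]) cube([718, 229, 26]);
}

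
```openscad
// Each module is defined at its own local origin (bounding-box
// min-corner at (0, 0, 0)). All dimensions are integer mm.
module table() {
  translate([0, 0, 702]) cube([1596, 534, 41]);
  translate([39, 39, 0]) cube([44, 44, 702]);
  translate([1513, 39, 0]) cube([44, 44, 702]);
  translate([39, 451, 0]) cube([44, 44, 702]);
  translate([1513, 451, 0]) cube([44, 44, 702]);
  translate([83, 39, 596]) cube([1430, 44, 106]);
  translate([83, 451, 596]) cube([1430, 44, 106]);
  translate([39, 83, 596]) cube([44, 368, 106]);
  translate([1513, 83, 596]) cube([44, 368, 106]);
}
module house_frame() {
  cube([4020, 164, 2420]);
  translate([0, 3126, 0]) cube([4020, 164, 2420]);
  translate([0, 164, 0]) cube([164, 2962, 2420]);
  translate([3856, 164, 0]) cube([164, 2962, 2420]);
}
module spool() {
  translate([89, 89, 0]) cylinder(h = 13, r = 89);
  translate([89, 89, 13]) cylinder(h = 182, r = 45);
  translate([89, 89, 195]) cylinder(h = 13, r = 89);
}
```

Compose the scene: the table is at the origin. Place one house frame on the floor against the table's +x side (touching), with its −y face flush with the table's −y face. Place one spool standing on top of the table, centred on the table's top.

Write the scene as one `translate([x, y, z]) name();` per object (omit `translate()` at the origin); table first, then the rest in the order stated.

table();
translate([1596, 0, 0]) house_frame();
translate([709, 178, 743]) spool();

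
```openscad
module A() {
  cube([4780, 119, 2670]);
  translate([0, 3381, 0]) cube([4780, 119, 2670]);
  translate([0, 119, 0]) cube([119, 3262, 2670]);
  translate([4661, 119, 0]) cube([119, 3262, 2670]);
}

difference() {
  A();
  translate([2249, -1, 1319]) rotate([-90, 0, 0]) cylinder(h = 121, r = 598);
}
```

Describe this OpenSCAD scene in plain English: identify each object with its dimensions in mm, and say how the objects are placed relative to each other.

A is a box-shaped house frame (walls only): outside footprint 4780×3500 mm, wall height 2670 mm, wall thickness 119 mm. The two y-facing walls run the full x-width; the two x-facing walls fit between the inner faces of the y-facing walls.

The house frame has a circular hole of radius 598 mm through its front wall, centred at (x = 2249, z = 1319).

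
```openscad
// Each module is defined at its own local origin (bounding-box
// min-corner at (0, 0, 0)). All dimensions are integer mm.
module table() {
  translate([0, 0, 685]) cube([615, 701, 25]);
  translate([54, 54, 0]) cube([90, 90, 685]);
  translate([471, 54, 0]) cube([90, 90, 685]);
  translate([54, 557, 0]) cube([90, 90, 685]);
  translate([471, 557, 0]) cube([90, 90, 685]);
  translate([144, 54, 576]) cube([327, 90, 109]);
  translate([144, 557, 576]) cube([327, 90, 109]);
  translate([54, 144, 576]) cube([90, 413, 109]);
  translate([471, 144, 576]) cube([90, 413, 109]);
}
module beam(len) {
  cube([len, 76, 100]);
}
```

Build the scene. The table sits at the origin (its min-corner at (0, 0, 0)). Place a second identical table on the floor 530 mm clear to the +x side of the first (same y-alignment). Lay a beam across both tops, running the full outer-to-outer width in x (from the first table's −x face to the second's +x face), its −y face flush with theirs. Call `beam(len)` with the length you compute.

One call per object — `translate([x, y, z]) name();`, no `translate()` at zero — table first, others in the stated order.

table();
translate([1145, 0, 0]) table();
translate([0, 0, 710]) beam(1760);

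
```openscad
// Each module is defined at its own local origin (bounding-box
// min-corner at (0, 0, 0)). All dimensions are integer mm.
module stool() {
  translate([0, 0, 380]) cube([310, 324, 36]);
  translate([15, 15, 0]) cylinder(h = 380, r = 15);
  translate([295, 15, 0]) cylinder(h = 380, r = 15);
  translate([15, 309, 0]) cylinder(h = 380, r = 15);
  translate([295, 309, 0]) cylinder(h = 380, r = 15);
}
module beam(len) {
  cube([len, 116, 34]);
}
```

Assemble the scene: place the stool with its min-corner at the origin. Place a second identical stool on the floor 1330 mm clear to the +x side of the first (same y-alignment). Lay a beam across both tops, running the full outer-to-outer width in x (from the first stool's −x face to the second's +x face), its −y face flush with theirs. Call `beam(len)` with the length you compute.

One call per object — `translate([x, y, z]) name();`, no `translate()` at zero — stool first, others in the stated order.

stool();
translate([1640, 0, 0]) stool();
translate([0, 0, 416]) beam(1950);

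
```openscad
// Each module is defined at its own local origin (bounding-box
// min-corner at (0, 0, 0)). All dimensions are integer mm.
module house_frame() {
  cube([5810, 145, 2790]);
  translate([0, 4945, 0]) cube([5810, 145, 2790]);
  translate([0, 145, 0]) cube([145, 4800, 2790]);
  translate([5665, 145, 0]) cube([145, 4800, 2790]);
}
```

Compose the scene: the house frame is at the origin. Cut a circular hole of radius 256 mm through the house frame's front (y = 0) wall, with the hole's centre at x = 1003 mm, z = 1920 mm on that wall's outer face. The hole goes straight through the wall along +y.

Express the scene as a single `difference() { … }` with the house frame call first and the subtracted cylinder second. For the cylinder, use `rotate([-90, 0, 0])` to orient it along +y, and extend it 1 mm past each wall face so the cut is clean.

difference() {
  house_frame();
  translate([1003, -1, 1920]) rotate([-90, 0, 0]) cylinder(h = 147, r = 256);
}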